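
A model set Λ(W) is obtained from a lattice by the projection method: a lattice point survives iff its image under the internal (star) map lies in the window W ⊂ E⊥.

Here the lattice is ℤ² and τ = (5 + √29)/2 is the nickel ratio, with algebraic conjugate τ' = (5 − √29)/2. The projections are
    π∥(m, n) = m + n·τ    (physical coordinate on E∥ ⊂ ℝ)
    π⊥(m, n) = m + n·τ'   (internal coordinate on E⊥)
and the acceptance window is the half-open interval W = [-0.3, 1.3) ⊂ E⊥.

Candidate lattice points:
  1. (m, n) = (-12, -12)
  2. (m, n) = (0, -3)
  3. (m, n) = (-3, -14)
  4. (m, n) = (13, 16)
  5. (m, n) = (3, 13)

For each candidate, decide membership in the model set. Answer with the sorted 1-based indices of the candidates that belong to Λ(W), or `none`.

2, 5

Numerically τ ≈ 5.192582 and τ' = −1/τ ≈ -0.192582.
candidate 1: (m,n)=(-12,-12) → π∥ = -12-12·τ ≈ -74.310989, π⊥ = -12-12·τ' ≈ -9.689011 ∉ [-0.3, 1.3) ⇒ out
candidate 2: (m,n)=(0,-3) → π∥ = 0-3·τ ≈ -15.577747, π⊥ = 0-3·τ' ≈ 0.577747 ∈ [-0.3, 1.3) ⇒ IN Λ
candidate 3: (m,n)=(-3,-14) → π∥ = -3-14·τ ≈ -75.696154, π⊥ = -3-14·τ' ≈ -0.303846 ∉ [-0.3, 1.3) ⇒ out
candidate 4: (m,n)=(13,16) → π∥ = 13+16·τ ≈ 96.081318, π⊥ = 13+16·τ' ≈ 9.918682 ∉ [-0.3, 1.3) ⇒ out
candidate 5: (m,n)=(3,13) → π∥ = 3+13·τ ≈ 70.503571, π⊥ = 3+13·τ' ≈ 0.496429 ∈ [-0.3, 1.3) ⇒ IN Λ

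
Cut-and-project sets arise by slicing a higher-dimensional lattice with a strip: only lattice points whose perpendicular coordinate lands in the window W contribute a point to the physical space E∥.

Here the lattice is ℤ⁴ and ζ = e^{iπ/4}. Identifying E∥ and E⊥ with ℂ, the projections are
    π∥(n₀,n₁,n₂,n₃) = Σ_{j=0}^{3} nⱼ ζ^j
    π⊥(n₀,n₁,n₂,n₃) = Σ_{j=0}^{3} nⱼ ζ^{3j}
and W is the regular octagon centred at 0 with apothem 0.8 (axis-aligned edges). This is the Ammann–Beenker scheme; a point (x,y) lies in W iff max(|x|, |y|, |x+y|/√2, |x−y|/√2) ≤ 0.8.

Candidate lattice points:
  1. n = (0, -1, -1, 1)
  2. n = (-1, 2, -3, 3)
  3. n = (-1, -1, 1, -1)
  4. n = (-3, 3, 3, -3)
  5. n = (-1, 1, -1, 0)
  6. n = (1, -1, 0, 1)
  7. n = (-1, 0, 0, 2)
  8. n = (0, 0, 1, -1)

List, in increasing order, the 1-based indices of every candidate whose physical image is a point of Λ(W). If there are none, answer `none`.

none

π⊥(n) = n₀ + n₁ζ³ + n₂ζ⁶ + n₃ζ⁹ where ζ = e^{iπ/4}.
candidate 1: n = (0, -1, -1, 1) → π⊥ ≈ (+1.4142, +1.0000); max(|x|,|y|,|x±y|/√2) = 1.7071 > 0.8 ⇒ ∉ W
candidate 2: n = (-1, 2, -3, 3) → π⊥ ≈ (-0.2929, +6.5355); max(|x|,|y|,|x±y|/√2) = 6.5355 > 0.8 ⇒ ∉ W
candidate 3: n = (-1, -1, 1, -1) → π⊥ ≈ (-1.0000, -2.4142); max(|x|,|y|,|x±y|/√2) = 2.4142 > 0.8 ⇒ ∉ W
candidate 4: n = (-3, 3, 3, -3) → π⊥ ≈ (-7.2426, -3.0000); max(|x|,|y|,|x±y|/√2) = 7.2426 > 0.8 ⇒ ∉ W
candidate 5: n = (-1, 1, -1, 0) → π⊥ ≈ (-1.7071, +1.7071); max(|x|,|y|,|x±y|/√2) = 2.4142 > 0.8 ⇒ ∉ W
candidate 6: n = (1, -1, 0, 1) → π⊥ ≈ (+2.4142, +0.0000); max(|x|,|y|,|x±y|/√2) = 2.4142 > 0.8 ⇒ ∉ W
candidate 7: n = (-1, 0, 0, 2) → π⊥ ≈ (+0.4142, +1.4142); max(|x|,|y|,|x±y|/√2) = 1.4142 > 0.8 ⇒ ∉ W
candidate 8: n = (0, 0, 1, -1) → π⊥ ≈ (-0.7071, -1.7071); max(|x|,|y|,|x±y|/√2) = 1.7071 > 0.8 ⇒ ∉ W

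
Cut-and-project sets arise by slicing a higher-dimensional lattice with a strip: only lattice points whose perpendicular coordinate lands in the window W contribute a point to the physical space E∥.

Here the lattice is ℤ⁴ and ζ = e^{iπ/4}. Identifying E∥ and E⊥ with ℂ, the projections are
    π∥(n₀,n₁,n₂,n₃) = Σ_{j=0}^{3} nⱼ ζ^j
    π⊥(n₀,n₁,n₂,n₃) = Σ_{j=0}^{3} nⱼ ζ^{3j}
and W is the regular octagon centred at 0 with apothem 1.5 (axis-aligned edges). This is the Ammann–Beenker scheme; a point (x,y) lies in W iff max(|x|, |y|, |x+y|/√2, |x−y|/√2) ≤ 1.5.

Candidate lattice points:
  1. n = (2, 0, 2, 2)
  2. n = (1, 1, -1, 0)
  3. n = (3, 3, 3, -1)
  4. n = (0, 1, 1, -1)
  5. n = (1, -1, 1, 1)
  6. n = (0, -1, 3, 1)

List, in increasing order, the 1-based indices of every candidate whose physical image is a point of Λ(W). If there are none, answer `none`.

With ζ = e^{iπ/4} the internal vectors are ζ^0,ζ^3,ζ^6,ζ^9.
#1 (2, 0, 2, 2): internal (3.41421, -0.58579); octagon support 3.41421 vs apothem 1.5 → ∉ W
#2 (1, 1, -1, 0): internal (0.29289, 1.70711); octagon support 1.70711 vs apothem 1.5 → ∉ W
#3 (3, 3, 3, -1): internal (0.17157, -1.58579); octagon support 1.58579 vs apothem 1.5 → ∉ W
#4 (0, 1, 1, -1): internal (-1.41421, -1.00000); octagon support 1.70711 vs apothem 1.5 → ∉ W
#5 (1, -1, 1, 1): internal (2.41421, -1.00000); octagon support 2.41421 vs apothem 1.5 → ∉ W
#6 (0, -1, 3, 1): internal (1.41421, -3.00000); octagon support 3.12132 vs apothem 1.5 → ∉ W

none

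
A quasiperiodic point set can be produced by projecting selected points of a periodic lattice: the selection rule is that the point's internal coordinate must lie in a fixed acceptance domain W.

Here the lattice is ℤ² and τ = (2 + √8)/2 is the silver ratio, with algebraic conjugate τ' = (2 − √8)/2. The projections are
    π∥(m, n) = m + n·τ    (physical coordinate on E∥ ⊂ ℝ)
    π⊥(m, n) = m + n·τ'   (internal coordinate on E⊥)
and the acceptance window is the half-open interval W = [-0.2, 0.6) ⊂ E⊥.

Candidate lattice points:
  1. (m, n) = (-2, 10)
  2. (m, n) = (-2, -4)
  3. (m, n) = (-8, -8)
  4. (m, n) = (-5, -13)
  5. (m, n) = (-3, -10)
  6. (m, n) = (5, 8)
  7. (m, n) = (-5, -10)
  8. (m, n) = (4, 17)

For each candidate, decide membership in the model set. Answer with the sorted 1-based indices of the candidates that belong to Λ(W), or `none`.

τ' = (2−√8)/2 ≈ -0.41421.
[1] lift (-2,10): star map gives -6.14214; window check -0.2 ≤ -6.14214 < 0.6 is false → out
[2] lift (-2,-4): star map gives -0.34315; window check -0.2 ≤ -0.34315 < 0.6 is false → out
[3] lift (-8,-8): star map gives -4.68629; window check -0.2 ≤ -4.68629 < 0.6 is false → out
[4] lift (-5,-13): star map gives 0.38478; window check -0.2 ≤ 0.38478 < 0.6 is true → IN Λ
[5] lift (-3,-10): star map gives 1.14214; window check -0.2 ≤ 1.14214 < 0.6 is false → out
[6] lift (5,8): star map gives 1.68629; window check -0.2 ≤ 1.68629 < 0.6 is false → out
[7] lift (-5,-10): star map gives -0.85786; window check -0.2 ≤ -0.85786 < 0.6 is false → out
[8] lift (4,17): star map gives -3.04163; window check -0.2 ≤ -3.04163 < 0.6 is false → out

4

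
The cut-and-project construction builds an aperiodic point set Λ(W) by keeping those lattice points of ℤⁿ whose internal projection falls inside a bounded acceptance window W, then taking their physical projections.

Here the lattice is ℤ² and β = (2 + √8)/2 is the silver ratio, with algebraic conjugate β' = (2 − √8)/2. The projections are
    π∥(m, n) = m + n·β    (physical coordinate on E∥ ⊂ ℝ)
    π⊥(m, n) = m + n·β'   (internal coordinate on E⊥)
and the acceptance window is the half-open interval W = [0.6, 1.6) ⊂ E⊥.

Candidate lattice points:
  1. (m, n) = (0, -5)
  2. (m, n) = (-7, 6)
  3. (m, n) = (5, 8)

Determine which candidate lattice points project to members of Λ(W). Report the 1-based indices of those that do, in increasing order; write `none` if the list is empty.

Numerically β ≈ 2.4142 and β' = −1/β ≈ -0.4142.
#1 (0,-5): internal coord 0 + (-5)·β' = +2.0711; +2.0711 ∉ [0.6, 1.6) → out
#2 (-7,6): internal coord -7 + (6)·β' = -9.4853; -9.4853 ∉ [0.6, 1.6) → out
#3 (5,8): internal coord 5 + (8)·β' = +1.6863; +1.6863 ∉ [0.6, 1.6) → out

none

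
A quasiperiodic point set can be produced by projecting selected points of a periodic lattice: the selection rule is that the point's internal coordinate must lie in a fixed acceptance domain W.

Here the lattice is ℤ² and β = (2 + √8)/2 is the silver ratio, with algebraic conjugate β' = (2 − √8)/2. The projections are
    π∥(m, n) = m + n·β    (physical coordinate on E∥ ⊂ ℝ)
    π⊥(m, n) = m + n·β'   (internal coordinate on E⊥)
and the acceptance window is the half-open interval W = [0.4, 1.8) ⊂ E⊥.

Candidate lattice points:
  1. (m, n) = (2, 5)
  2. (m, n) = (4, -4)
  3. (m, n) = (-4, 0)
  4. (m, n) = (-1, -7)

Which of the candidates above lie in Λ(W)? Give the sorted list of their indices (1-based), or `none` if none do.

Numerically β ≈ 2.414214 and β' = −1/β ≈ -0.414214.
candidate 1: (m,n)=(2,5) → π∥ = 2+5·β ≈ 14.071068, π⊥ = 2+5·β' ≈ -0.071068 ∉ [0.4, 1.8) ⇒ out
candidate 2: (m,n)=(4,-4) → π∥ = 4-4·β ≈ -5.656854, π⊥ = 4-4·β' ≈ 5.656854 ∉ [0.4, 1.8) ⇒ out
candidate 3: (m,n)=(-4,0) → π∥ = -4+0·β ≈ -4.000000, π⊥ = -4+0·β' ≈ -4.000000 ∉ [0.4, 1.8) ⇒ out
candidate 4: (m,n)=(-1,-7) → π∥ = -1-7·β ≈ -17.899495, π⊥ = -1-7·β' ≈ 1.899495 ∉ [0.4, 1.8) ⇒ out

none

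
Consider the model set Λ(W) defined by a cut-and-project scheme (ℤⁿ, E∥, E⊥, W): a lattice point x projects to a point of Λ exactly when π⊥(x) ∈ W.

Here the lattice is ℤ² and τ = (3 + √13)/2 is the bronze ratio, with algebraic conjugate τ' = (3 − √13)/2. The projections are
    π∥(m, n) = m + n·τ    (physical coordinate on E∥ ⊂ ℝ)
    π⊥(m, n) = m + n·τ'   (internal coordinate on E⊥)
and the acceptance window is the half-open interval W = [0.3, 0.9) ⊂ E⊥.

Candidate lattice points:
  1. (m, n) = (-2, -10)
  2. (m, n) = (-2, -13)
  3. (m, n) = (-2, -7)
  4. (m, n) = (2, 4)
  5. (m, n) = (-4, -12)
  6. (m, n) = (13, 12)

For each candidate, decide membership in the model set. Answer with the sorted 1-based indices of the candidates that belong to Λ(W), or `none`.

4

Numerically τ ≈ 3.3028 and τ' = −1/τ ≈ -0.3028.
candidate 1: (m,n)=(-2,-10) → π∥ = -2-10·τ ≈ -35.0278, π⊥ = -2-10·τ' ≈ 1.0278 ∉ [0.3, 0.9) ⇒ out
candidate 2: (m,n)=(-2,-13) → π∥ = -2-13·τ ≈ -44.9361, π⊥ = -2-13·τ' ≈ 1.9361 ∉ [0.3, 0.9) ⇒ out
candidate 3: (m,n)=(-2,-7) → π∥ = -2-7·τ ≈ -25.1194, π⊥ = -2-7·τ' ≈ 0.1194 ∉ [0.3, 0.9) ⇒ out
candidate 4: (m,n)=(2,4) → π∥ = 2+4·τ ≈ 15.2111, π⊥ = 2+4·τ' ≈ 0.7889 ∈ [0.3, 0.9) ⇒ IN Λ
candidate 5: (m,n)=(-4,-12) → π∥ = -4-12·τ ≈ -43.6333, π⊥ = -4-12·τ' ≈ -0.3667 ∉ [0.3, 0.9) ⇒ out
candidate 6: (m,n)=(13,12) → π∥ = 13+12·τ ≈ 52.6333, π⊥ = 13+12·τ' ≈ 9.3667 ∉ [0.3, 0.9) ⇒ out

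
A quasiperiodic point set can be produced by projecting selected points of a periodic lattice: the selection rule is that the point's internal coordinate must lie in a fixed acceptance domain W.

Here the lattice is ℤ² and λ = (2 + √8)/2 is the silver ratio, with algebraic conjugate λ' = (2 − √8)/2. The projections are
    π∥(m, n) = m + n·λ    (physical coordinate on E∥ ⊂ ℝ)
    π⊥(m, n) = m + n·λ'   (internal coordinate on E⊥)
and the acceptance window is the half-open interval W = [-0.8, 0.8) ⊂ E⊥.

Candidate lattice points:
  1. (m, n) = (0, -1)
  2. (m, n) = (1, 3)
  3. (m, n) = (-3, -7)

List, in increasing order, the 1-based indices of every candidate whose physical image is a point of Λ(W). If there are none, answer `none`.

1, 2, 3

Compute λ' = (2−√8)/2 = -0.4142, so π⊥(m,n) = m -0.4142·n.
#1 (0,-1): internal coord 0 + (-1)·λ' = +0.4142; +0.4142 ∈ [-0.8, 0.8) → IN Λ
#2 (1,3): internal coord 1 + (3)·λ' = -0.2426; -0.2426 ∈ [-0.8, 0.8) → IN Λ
#3 (-3,-7): internal coord -3 + (-7)·λ' = -0.1005; -0.1005 ∈ [-0.8, 0.8) → IN Λ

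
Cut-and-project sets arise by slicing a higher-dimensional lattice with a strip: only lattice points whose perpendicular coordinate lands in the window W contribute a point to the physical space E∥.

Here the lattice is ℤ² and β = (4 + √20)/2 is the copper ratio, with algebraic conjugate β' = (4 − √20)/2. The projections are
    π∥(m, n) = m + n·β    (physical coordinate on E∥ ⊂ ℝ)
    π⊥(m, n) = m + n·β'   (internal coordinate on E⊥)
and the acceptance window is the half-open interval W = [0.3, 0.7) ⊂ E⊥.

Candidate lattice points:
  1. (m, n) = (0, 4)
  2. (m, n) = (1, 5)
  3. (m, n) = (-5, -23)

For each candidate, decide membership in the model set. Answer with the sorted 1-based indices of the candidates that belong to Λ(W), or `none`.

3

Numerically β ≈ 4.236068 and β' = −1/β ≈ -0.236068.
candidate 1: (m,n)=(0,4) → π∥ = 0+4·β ≈ 16.944272, π⊥ = 0+4·β' ≈ -0.944272 ∉ [0.3, 0.7) ⇒ out
candidate 2: (m,n)=(1,5) → π∥ = 1+5·β ≈ 22.180340, π⊥ = 1+5·β' ≈ -0.180340 ∉ [0.3, 0.7) ⇒ out
candidate 3: (m,n)=(-5,-23) → π∥ = -5-23·β ≈ -102.429563, π⊥ = -5-23·β' ≈ 0.429563 ∈ [0.3, 0.7) ⇒ IN Λ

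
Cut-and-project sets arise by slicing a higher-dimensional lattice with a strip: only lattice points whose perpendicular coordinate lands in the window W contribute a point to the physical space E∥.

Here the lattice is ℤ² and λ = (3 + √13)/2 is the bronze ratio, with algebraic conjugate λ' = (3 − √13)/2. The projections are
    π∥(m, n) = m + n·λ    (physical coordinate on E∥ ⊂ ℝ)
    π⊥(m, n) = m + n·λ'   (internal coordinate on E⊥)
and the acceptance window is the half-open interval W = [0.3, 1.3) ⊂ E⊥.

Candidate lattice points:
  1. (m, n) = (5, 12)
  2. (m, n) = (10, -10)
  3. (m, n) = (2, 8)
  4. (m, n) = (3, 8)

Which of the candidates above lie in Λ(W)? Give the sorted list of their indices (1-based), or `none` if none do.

λ' = (3−√13)/2 ≈ -0.302776.
#1 (5,12): internal coord 5 + (12)·λ' = +1.366692; +1.366692 ∉ [0.3, 1.3) → out
#2 (10,-10): internal coord 10 + (-10)·λ' = +13.027756; +13.027756 ∉ [0.3, 1.3) → out
#3 (2,8): internal coord 2 + (8)·λ' = -0.422205; -0.422205 ∉ [0.3, 1.3) → out
#4 (3,8): internal coord 3 + (8)·λ' = +0.577795; +0.577795 ∈ [0.3, 1.3) → IN Λ

4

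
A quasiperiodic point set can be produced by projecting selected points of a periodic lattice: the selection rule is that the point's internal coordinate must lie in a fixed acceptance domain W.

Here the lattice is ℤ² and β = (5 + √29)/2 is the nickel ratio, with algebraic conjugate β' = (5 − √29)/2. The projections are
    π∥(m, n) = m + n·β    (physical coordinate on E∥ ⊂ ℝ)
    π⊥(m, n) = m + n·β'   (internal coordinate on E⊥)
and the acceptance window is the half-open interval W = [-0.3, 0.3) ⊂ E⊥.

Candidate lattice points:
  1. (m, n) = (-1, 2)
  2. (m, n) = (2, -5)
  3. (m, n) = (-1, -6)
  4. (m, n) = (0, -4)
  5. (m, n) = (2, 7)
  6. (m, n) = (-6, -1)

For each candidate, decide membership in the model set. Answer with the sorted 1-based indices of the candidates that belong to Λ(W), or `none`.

3

β' = (5−√29)/2 ≈ -0.19258.
[1] lift (-1,2): star map gives -1.38516; window check -0.3 ≤ -1.38516 < 0.3 is false → out
[2] lift (2,-5): star map gives 2.96291; window check -0.3 ≤ 2.96291 < 0.3 is false → out
[3] lift (-1,-6): star map gives 0.15549; window check -0.3 ≤ 0.15549 < 0.3 is true → IN Λ
[4] lift (0,-4): star map gives 0.77033; window check -0.3 ≤ 0.77033 < 0.3 is false → out
[5] lift (2,7): star map gives 0.65192; window check -0.3 ≤ 0.65192 < 0.3 is false → out
[6] lift (-6,-1): star map gives -5.80742; window check -0.3 ≤ -5.80742 < 0.3 is false → out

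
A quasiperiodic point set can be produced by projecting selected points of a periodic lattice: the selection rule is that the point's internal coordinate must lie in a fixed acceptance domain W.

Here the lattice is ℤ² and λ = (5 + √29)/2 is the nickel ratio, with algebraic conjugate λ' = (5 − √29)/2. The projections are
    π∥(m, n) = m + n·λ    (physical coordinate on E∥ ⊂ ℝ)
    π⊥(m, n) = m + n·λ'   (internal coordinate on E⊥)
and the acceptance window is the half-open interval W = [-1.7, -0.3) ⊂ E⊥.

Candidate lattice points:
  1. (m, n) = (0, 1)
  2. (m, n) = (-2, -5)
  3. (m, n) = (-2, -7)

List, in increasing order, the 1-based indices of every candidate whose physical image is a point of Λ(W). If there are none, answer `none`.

2, 3

Compute λ' = (5−√29)/2 = -0.1926, so π⊥(m,n) = m -0.1926·n.
#1 (0,1): internal coord 0 + (1)·λ' = -0.1926; -0.1926 ∉ [-1.7, -0.3) → out
#2 (-2,-5): internal coord -2 + (-5)·λ' = -1.0371; -1.0371 ∈ [-1.7, -0.3) → IN Λ
#3 (-2,-7): internal coord -2 + (-7)·λ' = -0.6519; -0.6519 ∈ [-1.7, -0.3) → IN Λ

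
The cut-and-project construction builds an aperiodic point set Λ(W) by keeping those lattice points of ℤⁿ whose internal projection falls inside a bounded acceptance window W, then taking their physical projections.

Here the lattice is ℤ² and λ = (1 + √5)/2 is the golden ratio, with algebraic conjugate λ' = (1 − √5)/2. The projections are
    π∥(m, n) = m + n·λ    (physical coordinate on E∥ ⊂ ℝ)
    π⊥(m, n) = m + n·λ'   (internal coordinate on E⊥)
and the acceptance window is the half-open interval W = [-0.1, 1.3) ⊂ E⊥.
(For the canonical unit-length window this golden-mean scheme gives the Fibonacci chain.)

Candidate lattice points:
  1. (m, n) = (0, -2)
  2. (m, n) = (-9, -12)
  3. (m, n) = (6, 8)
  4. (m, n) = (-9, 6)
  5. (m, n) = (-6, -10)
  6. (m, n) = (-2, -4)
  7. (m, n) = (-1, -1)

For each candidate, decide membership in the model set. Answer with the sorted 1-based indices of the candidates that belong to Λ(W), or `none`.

Numerically λ ≈ 1.6180 and λ' = −1/λ ≈ -0.6180.
#1 (0,-2): internal coord 0 + (-2)·λ' = +1.2361; +1.2361 ∈ [-0.1, 1.3) → IN Λ
#2 (-9,-12): internal coord -9 + (-12)·λ' = -1.5836; -1.5836 ∉ [-0.1, 1.3) → out
#3 (6,8): internal coord 6 + (8)·λ' = +1.0557; +1.0557 ∈ [-0.1, 1.3) → IN Λ
#4 (-9,6): internal coord -9 + (6)·λ' = -12.7082; -12.7082 ∉ [-0.1, 1.3) → out
#5 (-6,-10): internal coord -6 + (-10)·λ' = +0.1803; +0.1803 ∈ [-0.1, 1.3) → IN Λ
#6 (-2,-4): internal coord -2 + (-4)·λ' = +0.4721; +0.4721 ∈ [-0.1, 1.3) → IN Λ
#7 (-1,-1): internal coord -1 + (-1)·λ' = -0.3820; -0.3820 ∉ [-0.1, 1.3) → out

1, 3, 5, 6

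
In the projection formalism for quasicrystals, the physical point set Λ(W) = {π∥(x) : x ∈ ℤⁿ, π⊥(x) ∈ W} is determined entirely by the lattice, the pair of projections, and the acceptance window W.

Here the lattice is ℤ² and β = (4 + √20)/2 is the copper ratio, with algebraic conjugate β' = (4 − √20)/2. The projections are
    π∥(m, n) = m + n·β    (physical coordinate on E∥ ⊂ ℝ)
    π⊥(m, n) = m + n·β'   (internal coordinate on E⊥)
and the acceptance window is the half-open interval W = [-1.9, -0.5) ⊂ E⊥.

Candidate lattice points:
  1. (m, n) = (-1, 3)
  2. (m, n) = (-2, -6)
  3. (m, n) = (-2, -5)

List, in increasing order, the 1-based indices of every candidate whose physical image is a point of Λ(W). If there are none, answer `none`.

1, 2, 3

Numerically β ≈ 4.2361 and β' = −1/β ≈ -0.2361.
candidate 1: (m,n)=(-1,3) → π∥ = -1+3·β ≈ 11.7082, π⊥ = -1+3·β' ≈ -1.7082 ∈ [-1.9, -0.5) ⇒ IN Λ
candidate 2: (m,n)=(-2,-6) → π∥ = -2-6·β ≈ -27.4164, π⊥ = -2-6·β' ≈ -0.5836 ∈ [-1.9, -0.5) ⇒ IN Λ
candidate 3: (m,n)=(-2,-5) → π∥ = -2-5·β ≈ -23.1803, π⊥ = -2-5·β' ≈ -0.8197 ∈ [-1.9, -0.5) ⇒ IN Λ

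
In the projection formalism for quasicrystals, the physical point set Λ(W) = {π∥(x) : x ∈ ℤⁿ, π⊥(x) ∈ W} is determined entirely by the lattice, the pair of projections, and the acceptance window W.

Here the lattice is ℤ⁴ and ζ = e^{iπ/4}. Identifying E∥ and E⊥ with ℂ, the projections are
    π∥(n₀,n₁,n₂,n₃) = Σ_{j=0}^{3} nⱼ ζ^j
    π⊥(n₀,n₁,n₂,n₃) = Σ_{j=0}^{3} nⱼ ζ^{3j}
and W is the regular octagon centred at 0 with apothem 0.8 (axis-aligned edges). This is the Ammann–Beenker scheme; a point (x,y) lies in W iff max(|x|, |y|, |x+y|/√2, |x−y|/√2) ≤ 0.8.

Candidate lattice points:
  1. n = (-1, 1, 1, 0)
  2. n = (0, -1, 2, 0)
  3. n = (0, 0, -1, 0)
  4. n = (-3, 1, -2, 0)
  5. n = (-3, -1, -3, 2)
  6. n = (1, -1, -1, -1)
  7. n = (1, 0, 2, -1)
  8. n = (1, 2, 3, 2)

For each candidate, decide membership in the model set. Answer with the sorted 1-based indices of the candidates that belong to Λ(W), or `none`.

none

π⊥(n) = n₀ + n₁ζ³ + n₂ζ⁶ + n₃ζ⁹ where ζ = e^{iπ/4}.
candidate 1: n = (-1, 1, 1, 0) → π⊥ ≈ (-1.70711, -0.29289); max(|x|,|y|,|x±y|/√2) = 1.70711 > 0.8 ⇒ ∉ W
candidate 2: n = (0, -1, 2, 0) → π⊥ ≈ (+0.70711, -2.70711); max(|x|,|y|,|x±y|/√2) = 2.70711 > 0.8 ⇒ ∉ W
candidate 3: n = (0, 0, -1, 0) → π⊥ ≈ (+0.00000, +1.00000); max(|x|,|y|,|x±y|/√2) = 1.00000 > 0.8 ⇒ ∉ W
candidate 4: n = (-3, 1, -2, 0) → π⊥ ≈ (-3.70711, +2.70711); max(|x|,|y|,|x±y|/√2) = 4.53553 > 0.8 ⇒ ∉ W
candidate 5: n = (-3, -1, -3, 2) → π⊥ ≈ (-0.87868, +3.70711); max(|x|,|y|,|x±y|/√2) = 3.70711 > 0.8 ⇒ ∉ W
candidate 6: n = (1, -1, -1, -1) → π⊥ ≈ (+1.00000, -0.41421); max(|x|,|y|,|x±y|/√2) = 1.00000 > 0.8 ⇒ ∉ W
candidate 7: n = (1, 0, 2, -1) → π⊥ ≈ (+0.29289, -2.70711); max(|x|,|y|,|x±y|/√2) = 2.70711 > 0.8 ⇒ ∉ W
candidate 8: n = (1, 2, 3, 2) → π⊥ ≈ (+1.00000, -0.17157); max(|x|,|y|,|x±y|/√2) = 1.00000 > 0.8 ⇒ ∉ W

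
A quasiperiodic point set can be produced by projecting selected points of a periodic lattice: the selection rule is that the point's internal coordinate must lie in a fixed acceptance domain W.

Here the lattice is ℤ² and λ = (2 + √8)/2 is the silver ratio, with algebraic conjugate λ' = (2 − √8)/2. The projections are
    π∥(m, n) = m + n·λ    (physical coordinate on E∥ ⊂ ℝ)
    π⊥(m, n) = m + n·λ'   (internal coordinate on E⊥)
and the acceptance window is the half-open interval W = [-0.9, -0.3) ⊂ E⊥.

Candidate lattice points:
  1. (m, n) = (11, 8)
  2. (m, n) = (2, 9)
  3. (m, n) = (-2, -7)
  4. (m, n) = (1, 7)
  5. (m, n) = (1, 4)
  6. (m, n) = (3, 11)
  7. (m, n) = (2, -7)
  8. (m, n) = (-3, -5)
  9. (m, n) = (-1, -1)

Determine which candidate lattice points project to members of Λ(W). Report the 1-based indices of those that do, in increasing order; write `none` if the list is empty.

Numerically λ ≈ 2.41421 and λ' = −1/λ ≈ -0.41421.
[1] lift (11,8): star map gives 7.68629; window check -0.9 ≤ 7.68629 < -0.3 is false → out
[2] lift (2,9): star map gives -1.72792; window check -0.9 ≤ -1.72792 < -0.3 is false → out
[3] lift (-2,-7): star map gives 0.89949; window check -0.9 ≤ 0.89949 < -0.3 is false → out
[4] lift (1,7): star map gives -1.89949; window check -0.9 ≤ -1.89949 < -0.3 is false → out
[5] lift (1,4): star map gives -0.65685; window check -0.9 ≤ -0.65685 < -0.3 is true → IN Λ
[6] lift (3,11): star map gives -1.55635; window check -0.9 ≤ -1.55635 < -0.3 is false → out
[7] lift (2,-7): star map gives 4.89949; window check -0.9 ≤ 4.89949 < -0.3 is false → out
[8] lift (-3,-5): star map gives -0.92893; window check -0.9 ≤ -0.92893 < -0.3 is false → out
[9] lift (-1,-1): star map gives -0.58579; window check -0.9 ≤ -0.58579 < -0.3 is true → IN Λ

5, 9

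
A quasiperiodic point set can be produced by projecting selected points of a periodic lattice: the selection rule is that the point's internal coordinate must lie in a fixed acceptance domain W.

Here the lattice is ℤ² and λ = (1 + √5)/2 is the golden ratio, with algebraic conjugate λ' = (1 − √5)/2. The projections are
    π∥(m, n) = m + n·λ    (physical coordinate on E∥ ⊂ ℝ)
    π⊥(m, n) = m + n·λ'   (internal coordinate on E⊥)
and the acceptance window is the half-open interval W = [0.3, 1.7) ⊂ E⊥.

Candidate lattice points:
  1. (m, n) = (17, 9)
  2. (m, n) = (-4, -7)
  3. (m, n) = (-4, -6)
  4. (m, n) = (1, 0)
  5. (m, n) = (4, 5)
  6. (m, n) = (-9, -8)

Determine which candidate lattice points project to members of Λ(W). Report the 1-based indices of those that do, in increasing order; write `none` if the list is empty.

2, 4, 5

Compute λ' = (1−√5)/2 = -0.618034, so π⊥(m,n) = m -0.618034·n.
#1 (17,9): internal coord 17 + (9)·λ' = +11.437694; +11.437694 ∉ [0.3, 1.7) → out
#2 (-4,-7): internal coord -4 + (-7)·λ' = +0.326238; +0.326238 ∈ [0.3, 1.7) → IN Λ
#3 (-4,-6): internal coord -4 + (-6)·λ' = -0.291796; -0.291796 ∉ [0.3, 1.7) → out
#4 (1,0): internal coord 1 + (0)·λ' = +1.000000; +1.000000 ∈ [0.3, 1.7) → IN Λ
#5 (4,5): internal coord 4 + (5)·λ' = +0.909830; +0.909830 ∈ [0.3, 1.7) → IN Λ
#6 (-9,-8): internal coord -9 + (-8)·λ' = -4.055728; -4.055728 ∉ [0.3, 1.7) → out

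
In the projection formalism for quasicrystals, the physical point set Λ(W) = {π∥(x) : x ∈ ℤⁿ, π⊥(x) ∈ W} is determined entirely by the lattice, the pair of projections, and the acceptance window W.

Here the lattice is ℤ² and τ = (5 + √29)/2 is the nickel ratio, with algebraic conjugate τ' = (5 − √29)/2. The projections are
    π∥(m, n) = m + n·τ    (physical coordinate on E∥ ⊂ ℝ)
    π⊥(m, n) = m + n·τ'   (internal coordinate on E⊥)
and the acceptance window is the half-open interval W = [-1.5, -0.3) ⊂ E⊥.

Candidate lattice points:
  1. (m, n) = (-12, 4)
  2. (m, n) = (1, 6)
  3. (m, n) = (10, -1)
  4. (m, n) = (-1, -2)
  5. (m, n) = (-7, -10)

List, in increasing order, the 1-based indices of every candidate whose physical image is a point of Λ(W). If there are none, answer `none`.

Compute τ' = (5−√29)/2 = -0.192582, so π⊥(m,n) = m -0.192582·n.
[1] lift (-12,4): star map gives -12.770330; window check -1.5 ≤ -12.770330 < -0.3 is false → out
[2] lift (1,6): star map gives -0.155494; window check -1.5 ≤ -0.155494 < -0.3 is false → out
[3] lift (10,-1): star map gives 10.192582; window check -1.5 ≤ 10.192582 < -0.3 is false → out
[4] lift (-1,-2): star map gives -0.614835; window check -1.5 ≤ -0.614835 < -0.3 is true → IN Λ
[5] lift (-7,-10): star map gives -5.074176; window check -1.5 ≤ -5.074176 < -0.3 is false → out

4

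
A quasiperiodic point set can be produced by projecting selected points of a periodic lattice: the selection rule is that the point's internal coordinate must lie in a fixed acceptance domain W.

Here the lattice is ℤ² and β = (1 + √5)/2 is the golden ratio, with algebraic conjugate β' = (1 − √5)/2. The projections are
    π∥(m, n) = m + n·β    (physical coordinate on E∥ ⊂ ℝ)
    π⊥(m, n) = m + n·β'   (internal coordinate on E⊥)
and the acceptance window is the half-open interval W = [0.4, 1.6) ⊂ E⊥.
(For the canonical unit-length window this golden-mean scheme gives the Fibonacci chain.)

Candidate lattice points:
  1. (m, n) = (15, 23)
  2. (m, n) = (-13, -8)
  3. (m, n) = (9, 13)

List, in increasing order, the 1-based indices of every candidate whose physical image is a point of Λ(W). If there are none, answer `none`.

β' = (1−√5)/2 ≈ -0.61803.
[1] lift (15,23): star map gives 0.78522; window check 0.4 ≤ 0.78522 < 1.6 is true → IN Λ
[2] lift (-13,-8): star map gives -8.05573; window check 0.4 ≤ -8.05573 < 1.6 is false → out
[3] lift (9,13): star map gives 0.96556; window check 0.4 ≤ 0.96556 < 1.6 is true → IN Λ

1, 3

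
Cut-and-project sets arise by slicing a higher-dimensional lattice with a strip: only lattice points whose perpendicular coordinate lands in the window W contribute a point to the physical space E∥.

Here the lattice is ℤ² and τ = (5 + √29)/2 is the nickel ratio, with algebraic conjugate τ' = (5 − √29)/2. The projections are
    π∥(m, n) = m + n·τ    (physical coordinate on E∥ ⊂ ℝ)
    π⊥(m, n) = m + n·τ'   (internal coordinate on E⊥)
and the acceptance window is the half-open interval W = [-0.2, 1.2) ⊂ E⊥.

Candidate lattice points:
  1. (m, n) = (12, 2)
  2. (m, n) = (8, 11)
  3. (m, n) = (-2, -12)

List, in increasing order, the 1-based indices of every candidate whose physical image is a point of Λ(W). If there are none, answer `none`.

τ' = (5−√29)/2 ≈ -0.192582.
#1 (12,2): internal coord 12 + (2)·τ' = +11.614835; +11.614835 ∉ [-0.2, 1.2) → out
#2 (8,11): internal coord 8 + (11)·τ' = +5.881594; +5.881594 ∉ [-0.2, 1.2) → out
#3 (-2,-12): internal coord -2 + (-12)·τ' = +0.310989; +0.310989 ∈ [-0.2, 1.2) → IN Λ

3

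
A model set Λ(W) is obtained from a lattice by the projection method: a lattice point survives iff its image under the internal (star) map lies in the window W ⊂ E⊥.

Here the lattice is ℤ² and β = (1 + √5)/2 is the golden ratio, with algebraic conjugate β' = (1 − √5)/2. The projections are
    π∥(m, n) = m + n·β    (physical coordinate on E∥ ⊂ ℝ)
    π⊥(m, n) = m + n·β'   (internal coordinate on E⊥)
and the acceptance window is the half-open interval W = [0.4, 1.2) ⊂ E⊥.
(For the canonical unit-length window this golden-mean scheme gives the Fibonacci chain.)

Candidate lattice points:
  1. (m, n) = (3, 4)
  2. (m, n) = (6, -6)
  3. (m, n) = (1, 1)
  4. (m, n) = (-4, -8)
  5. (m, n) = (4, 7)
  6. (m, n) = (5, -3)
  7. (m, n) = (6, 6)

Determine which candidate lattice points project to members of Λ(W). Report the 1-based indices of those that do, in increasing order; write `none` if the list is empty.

Compute β' = (1−√5)/2 = -0.618034, so π⊥(m,n) = m -0.618034·n.
candidate 1: (m,n)=(3,4) → π∥ = 3+4·β ≈ 9.472136, π⊥ = 3+4·β' ≈ 0.527864 ∈ [0.4, 1.2) ⇒ IN Λ
candidate 2: (m,n)=(6,-6) → π∥ = 6-6·β ≈ -3.708204, π⊥ = 6-6·β' ≈ 9.708204 ∉ [0.4, 1.2) ⇒ out
candidate 3: (m,n)=(1,1) → π∥ = 1+1·β ≈ 2.618034, π⊥ = 1+1·β' ≈ 0.381966 ∉ [0.4, 1.2) ⇒ out
candidate 4: (m,n)=(-4,-8) → π∥ = -4-8·β ≈ -16.944272, π⊥ = -4-8·β' ≈ 0.944272 ∈ [0.4, 1.2) ⇒ IN Λ
candidate 5: (m,n)=(4,7) → π∥ = 4+7·β ≈ 15.326238, π⊥ = 4+7·β' ≈ -0.326238 ∉ [0.4, 1.2) ⇒ out
candidate 6: (m,n)=(5,-3) → π∥ = 5-3·β ≈ 0.145898, π⊥ = 5-3·β' ≈ 6.854102 ∉ [0.4, 1.2) ⇒ out
candidate 7: (m,n)=(6,6) → π∥ = 6+6·β ≈ 15.708204, π⊥ = 6+6·β' ≈ 2.291796 ∉ [0.4, 1.2) ⇒ out

1, 4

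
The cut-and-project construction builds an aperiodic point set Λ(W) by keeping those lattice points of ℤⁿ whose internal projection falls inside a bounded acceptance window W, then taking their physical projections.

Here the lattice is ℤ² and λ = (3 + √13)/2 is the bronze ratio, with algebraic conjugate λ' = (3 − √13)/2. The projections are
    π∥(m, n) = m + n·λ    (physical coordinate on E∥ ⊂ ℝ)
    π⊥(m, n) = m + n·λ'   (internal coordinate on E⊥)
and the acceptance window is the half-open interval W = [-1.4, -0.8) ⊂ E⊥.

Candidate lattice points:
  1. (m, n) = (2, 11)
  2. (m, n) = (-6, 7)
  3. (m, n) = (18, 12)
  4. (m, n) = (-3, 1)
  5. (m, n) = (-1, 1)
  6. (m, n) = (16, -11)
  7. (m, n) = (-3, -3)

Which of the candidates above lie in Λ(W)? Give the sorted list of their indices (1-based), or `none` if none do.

1, 5

λ' = (3−√13)/2 ≈ -0.3028.
[1] lift (2,11): star map gives -1.3305; window check -1.4 ≤ -1.3305 < -0.8 is true → IN Λ
[2] lift (-6,7): star map gives -8.1194; window check -1.4 ≤ -8.1194 < -0.8 is false → out
[3] lift (18,12): star map gives 14.3667; window check -1.4 ≤ 14.3667 < -0.8 is false → out
[4] lift (-3,1): star map gives -3.3028; window check -1.4 ≤ -3.3028 < -0.8 is false → out
[5] lift (-1,1): star map gives -1.3028; window check -1.4 ≤ -1.3028 < -0.8 is true → IN Λ
[6] lift (16,-11): star map gives 19.3305; window check -1.4 ≤ 19.3305 < -0.8 is false → out
[7] lift (-3,-3): star map gives -2.0917; window check -1.4 ≤ -2.0917 < -0.8 is false → out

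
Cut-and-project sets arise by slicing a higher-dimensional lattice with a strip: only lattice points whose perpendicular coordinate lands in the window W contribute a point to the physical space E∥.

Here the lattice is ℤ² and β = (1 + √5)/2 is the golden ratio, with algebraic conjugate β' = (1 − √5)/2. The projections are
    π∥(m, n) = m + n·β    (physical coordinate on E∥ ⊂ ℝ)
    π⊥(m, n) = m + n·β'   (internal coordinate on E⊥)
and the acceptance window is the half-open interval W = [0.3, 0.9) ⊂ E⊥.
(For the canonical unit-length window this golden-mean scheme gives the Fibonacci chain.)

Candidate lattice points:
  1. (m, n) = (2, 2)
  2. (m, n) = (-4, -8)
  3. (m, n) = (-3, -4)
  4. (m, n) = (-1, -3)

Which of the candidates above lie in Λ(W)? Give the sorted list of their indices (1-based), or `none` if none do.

1, 4

β' = (1−√5)/2 ≈ -0.61803.
[1] lift (2,2): star map gives 0.76393; window check 0.3 ≤ 0.76393 < 0.9 is true → IN Λ
[2] lift (-4,-8): star map gives 0.94427; window check 0.3 ≤ 0.94427 < 0.9 is false → out
[3] lift (-3,-4): star map gives -0.52786; window check 0.3 ≤ -0.52786 < 0.9 is false → out
[4] lift (-1,-3): star map gives 0.85410; window check 0.3 ≤ 0.85410 < 0.9 is true → IN Λ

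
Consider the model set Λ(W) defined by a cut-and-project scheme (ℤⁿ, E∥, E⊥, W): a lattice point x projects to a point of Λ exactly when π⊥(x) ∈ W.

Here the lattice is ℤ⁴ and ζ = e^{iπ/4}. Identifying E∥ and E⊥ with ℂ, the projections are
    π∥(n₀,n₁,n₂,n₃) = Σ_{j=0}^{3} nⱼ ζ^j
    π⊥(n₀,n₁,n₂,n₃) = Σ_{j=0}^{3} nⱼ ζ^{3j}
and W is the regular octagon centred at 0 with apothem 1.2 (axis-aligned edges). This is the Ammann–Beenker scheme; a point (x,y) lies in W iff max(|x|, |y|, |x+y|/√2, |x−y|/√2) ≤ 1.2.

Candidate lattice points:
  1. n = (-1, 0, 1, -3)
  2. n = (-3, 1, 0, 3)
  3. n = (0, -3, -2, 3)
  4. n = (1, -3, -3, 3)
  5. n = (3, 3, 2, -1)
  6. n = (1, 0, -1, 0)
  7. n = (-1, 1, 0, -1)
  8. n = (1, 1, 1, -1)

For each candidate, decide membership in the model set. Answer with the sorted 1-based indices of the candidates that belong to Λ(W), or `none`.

5, 8

With ζ = e^{iπ/4} the internal vectors are ζ^0,ζ^3,ζ^6,ζ^9.
candidate 1: n = (-1, 0, 1, -3) → π⊥ ≈ (-3.1213, -3.1213); max(|x|,|y|,|x±y|/√2) = 4.4142 > 1.2 ⇒ ∉ W
candidate 2: n = (-3, 1, 0, 3) → π⊥ ≈ (-1.5858, +2.8284); max(|x|,|y|,|x±y|/√2) = 3.1213 > 1.2 ⇒ ∉ W
candidate 3: n = (0, -3, -2, 3) → π⊥ ≈ (+4.2426, +2.0000); max(|x|,|y|,|x±y|/√2) = 4.4142 > 1.2 ⇒ ∉ W
candidate 4: n = (1, -3, -3, 3) → π⊥ ≈ (+5.2426, +3.0000); max(|x|,|y|,|x±y|/√2) = 5.8284 > 1.2 ⇒ ∉ W
candidate 5: n = (3, 3, 2, -1) → π⊥ ≈ (+0.1716, -0.5858); max(|x|,|y|,|x±y|/√2) = 0.5858 ≤ 1.2 ⇒ ∈ W
candidate 6: n = (1, 0, -1, 0) → π⊥ ≈ (+1.0000, +1.0000); max(|x|,|y|,|x±y|/√2) = 1.4142 > 1.2 ⇒ ∉ W
candidate 7: n = (-1, 1, 0, -1) → π⊥ ≈ (-2.4142, +0.0000); max(|x|,|y|,|x±y|/√2) = 2.4142 > 1.2 ⇒ ∉ W
candidate 8: n = (1, 1, 1, -1) → π⊥ ≈ (-0.4142, -1.0000); max(|x|,|y|,|x±y|/√2) = 1.0000 ≤ 1.2 ⇒ ∈ W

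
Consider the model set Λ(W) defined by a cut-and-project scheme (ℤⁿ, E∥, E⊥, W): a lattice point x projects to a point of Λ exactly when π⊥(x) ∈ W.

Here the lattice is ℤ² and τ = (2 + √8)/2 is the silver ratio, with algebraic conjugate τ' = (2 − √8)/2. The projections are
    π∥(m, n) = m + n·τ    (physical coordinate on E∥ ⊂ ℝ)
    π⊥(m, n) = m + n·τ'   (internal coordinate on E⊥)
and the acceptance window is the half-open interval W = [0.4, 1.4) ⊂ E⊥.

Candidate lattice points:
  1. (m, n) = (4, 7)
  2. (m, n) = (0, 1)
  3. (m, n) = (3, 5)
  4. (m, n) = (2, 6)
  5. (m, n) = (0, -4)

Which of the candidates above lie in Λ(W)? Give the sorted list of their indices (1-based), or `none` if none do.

τ' = (2−√8)/2 ≈ -0.4142.
candidate 1: (m,n)=(4,7) → π∥ = 4+7·τ ≈ 20.8995, π⊥ = 4+7·τ' ≈ 1.1005 ∈ [0.4, 1.4) ⇒ IN Λ
candidate 2: (m,n)=(0,1) → π∥ = 0+1·τ ≈ 2.4142, π⊥ = 0+1·τ' ≈ -0.4142 ∉ [0.4, 1.4) ⇒ out
candidate 3: (m,n)=(3,5) → π∥ = 3+5·τ ≈ 15.0711, π⊥ = 3+5·τ' ≈ 0.9289 ∈ [0.4, 1.4) ⇒ IN Λ
candidate 4: (m,n)=(2,6) → π∥ = 2+6·τ ≈ 16.4853, π⊥ = 2+6·τ' ≈ -0.4853 ∉ [0.4, 1.4) ⇒ out
candidate 5: (m,n)=(0,-4) → π∥ = 0-4·τ ≈ -9.6569, π⊥ = 0-4·τ' ≈ 1.6569 ∉ [0.4, 1.4) ⇒ out

1, 3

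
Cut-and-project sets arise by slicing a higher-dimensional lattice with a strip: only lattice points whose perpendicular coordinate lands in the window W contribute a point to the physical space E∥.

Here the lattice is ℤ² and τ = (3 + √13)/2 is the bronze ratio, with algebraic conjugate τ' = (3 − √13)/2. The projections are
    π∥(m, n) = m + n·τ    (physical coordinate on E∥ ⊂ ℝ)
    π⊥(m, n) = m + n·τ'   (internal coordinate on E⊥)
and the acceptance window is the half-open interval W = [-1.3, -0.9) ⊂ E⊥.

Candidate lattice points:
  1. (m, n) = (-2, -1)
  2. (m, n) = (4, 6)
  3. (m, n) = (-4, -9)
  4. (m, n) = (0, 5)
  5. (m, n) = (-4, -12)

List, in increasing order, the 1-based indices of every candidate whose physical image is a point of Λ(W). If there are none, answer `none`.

Compute τ' = (3−√13)/2 = -0.30278, so π⊥(m,n) = m -0.30278·n.
[1] lift (-2,-1): star map gives -1.69722; window check -1.3 ≤ -1.69722 < -0.9 is false → out
[2] lift (4,6): star map gives 2.18335; window check -1.3 ≤ 2.18335 < -0.9 is false → out
[3] lift (-4,-9): star map gives -1.27502; window check -1.3 ≤ -1.27502 < -0.9 is true → IN Λ
[4] lift (0,5): star map gives -1.51388; window check -1.3 ≤ -1.51388 < -0.9 is false → out
[5] lift (-4,-12): star map gives -0.36669; window check -1.3 ≤ -0.36669 < -0.9 is false → out

3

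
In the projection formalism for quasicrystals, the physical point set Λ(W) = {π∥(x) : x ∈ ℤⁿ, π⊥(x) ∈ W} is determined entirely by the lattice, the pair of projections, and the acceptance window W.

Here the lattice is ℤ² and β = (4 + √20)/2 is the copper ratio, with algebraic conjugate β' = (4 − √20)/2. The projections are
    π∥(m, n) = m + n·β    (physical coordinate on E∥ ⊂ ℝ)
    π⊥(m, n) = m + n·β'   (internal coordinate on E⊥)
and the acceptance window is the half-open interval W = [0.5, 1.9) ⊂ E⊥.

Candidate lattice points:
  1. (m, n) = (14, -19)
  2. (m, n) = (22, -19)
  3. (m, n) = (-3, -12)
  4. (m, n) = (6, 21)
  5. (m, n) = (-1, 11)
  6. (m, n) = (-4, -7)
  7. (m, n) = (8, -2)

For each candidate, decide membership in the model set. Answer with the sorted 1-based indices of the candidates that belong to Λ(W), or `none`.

Compute β' = (4−√20)/2 = -0.236068, so π⊥(m,n) = m -0.236068·n.
#1 (14,-19): internal coord 14 + (-19)·β' = +18.485292; +18.485292 ∉ [0.5, 1.9) → out
#2 (22,-19): internal coord 22 + (-19)·β' = +26.485292; +26.485292 ∉ [0.5, 1.9) → out
#3 (-3,-12): internal coord -3 + (-12)·β' = -0.167184; -0.167184 ∉ [0.5, 1.9) → out
#4 (6,21): internal coord 6 + (21)·β' = +1.042572; +1.042572 ∈ [0.5, 1.9) → IN Λ
#5 (-1,11): internal coord -1 + (11)·β' = -3.596748; -3.596748 ∉ [0.5, 1.9) → out
#6 (-4,-7): internal coord -4 + (-7)·β' = -2.347524; -2.347524 ∉ [0.5, 1.9) → out
#7 (8,-2): internal coord 8 + (-2)·β' = +8.472136; +8.472136 ∉ [0.5, 1.9) → out

4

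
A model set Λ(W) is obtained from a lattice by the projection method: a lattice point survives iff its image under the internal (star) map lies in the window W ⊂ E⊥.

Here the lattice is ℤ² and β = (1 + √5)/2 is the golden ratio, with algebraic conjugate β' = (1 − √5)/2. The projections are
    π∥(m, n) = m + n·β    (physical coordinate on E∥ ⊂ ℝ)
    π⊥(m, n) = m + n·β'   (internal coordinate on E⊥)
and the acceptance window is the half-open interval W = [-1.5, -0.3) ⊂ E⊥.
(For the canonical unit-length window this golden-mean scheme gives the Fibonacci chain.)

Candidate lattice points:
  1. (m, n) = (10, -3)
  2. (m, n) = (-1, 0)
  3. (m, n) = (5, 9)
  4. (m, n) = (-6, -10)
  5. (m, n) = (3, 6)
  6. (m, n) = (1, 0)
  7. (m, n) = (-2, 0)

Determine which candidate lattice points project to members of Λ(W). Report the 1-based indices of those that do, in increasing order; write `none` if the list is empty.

2, 3, 5

Compute β' = (1−√5)/2 = -0.618034, so π⊥(m,n) = m -0.618034·n.
[1] lift (10,-3): star map gives 11.854102; window check -1.5 ≤ 11.854102 < -0.3 is false → out
[2] lift (-1,0): star map gives -1.000000; window check -1.5 ≤ -1.000000 < -0.3 is true → IN Λ
[3] lift (5,9): star map gives -0.562306; window check -1.5 ≤ -0.562306 < -0.3 is true → IN Λ
[4] lift (-6,-10): star map gives 0.180340; window check -1.5 ≤ 0.180340 < -0.3 is false → out
[5] lift (3,6): star map gives -0.708204; window check -1.5 ≤ -0.708204 < -0.3 is true → IN Λ
[6] lift (1,0): star map gives 1.000000; window check -1.5 ≤ 1.000000 < -0.3 is false → out
[7] lift (-2,0): star map gives -2.000000; window check -1.5 ≤ -2.000000 < -0.3 is false → out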